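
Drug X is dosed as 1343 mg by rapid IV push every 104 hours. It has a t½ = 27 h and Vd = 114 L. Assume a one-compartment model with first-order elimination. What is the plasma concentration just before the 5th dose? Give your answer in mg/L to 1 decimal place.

0.9 mg/L

f = (1/2)^(τ/t½) = (1/2)^(104/27) ≈ 0.0693.
C₀ = D/Vd = 1343/114 ≈ 11.781 mg/L.
Before the 5th dose, 4 doses have been given. Superposition: Cmin = C₀·(f + f² + … + f^4).
≈ 11.781 × (0.0693 + 0.0048 + 0.0003 + 0.0000) ≈ 11.781 × 0.0744 ≈ 0.877 mg/L.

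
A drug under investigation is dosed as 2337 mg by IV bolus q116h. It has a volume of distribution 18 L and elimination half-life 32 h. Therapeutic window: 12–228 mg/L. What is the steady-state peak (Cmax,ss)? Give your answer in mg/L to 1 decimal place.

141.3 mg/L

τ/t½ = 116/32 ≈ 3.625, so fraction remaining f = (1/2)^(116/32) ≈ 0.0811.
At steady state, accumulation factor R = 1/(1 − e^(−kτ)) ≈ 1.0883.
Each bolus raises the concentration by D/Vd = 2337/18 ≈ 129.833 mg/L.
Cmax,ss = C₀/(1 − f) ≈ 129.833/0.9189 ≈ 141.292 mg/L.
Peak 141.3 mg/L vs MTC 228 mg/L: below toxic threshold.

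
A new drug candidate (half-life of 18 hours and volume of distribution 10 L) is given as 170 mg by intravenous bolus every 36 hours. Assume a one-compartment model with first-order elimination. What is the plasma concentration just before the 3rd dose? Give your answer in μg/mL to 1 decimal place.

f = (1/2)^(τ/t½) = (1/2)^(36/18) ≈ 0.2500.
C₀ = D/Vd = 170/10 ≈ 17.000 μg/mL.
Before the 3rd dose, 2 doses have been given. Superposition: Cmin = C₀·(f + f²).
≈ 17.000 × (0.2500 + 0.0625) ≈ 17.000 × 0.3125 ≈ 5.312 μg/mL.

5.3 μg/mL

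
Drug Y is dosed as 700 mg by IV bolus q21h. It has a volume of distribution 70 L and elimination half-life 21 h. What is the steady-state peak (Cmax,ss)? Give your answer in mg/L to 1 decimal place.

20.0 mg/L

The dosing interval is 1 half-life, so f = 2^(−1) = 0.5.
Accumulation ratio R = 1/(1 − f) = 1/0.5 = 2/1.
Single-dose peak C₀ = D/Vd = 700/70 = 10 mg/L.
Steady-state peak Cmax,ss = C₀·R = 10 × 2/1 ≈ 20.000 mg/L.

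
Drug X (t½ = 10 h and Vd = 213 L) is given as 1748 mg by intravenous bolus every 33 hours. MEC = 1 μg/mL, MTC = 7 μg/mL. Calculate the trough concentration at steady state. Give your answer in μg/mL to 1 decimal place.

k = ln2/t½ = ln2/10 ≈ 0.069315 h⁻¹; fraction remaining f = e^(−kτ) = e^(−0.069315×33) ≈ 0.1015.
Each bolus raises the concentration by D/Vd = 1748/213 ≈ 8.207 μg/mL.
Steady-state trough Cmin,ss = C₀·f/(1−f) ≈ 8.207 × 0.1015/0.8985 ≈ 0.927 μg/mL.
Trough 0.9 μg/mL vs MEC 1 μg/mL: subtherapeutic.

0.9 μg/mL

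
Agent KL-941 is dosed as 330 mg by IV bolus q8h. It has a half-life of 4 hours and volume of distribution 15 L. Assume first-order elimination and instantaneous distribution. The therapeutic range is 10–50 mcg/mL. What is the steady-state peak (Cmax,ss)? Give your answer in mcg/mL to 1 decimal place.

τ = 8 h = 2 half-lives, so f = (1/2)^2 = 0.25.
At steady state, R = 1/(1 − 0.25) = 4/3.
Single-dose peak C₀ = D/Vd = 330/15 = 22 mcg/mL.
Steady-state peak Cmax,ss = C₀·R = 22 × 4/3 ≈ 29.333 mcg/mL.
Peak 29.3 mcg/mL vs MTC 50 mcg/mL: below toxic threshold.

29.3 mcg/mL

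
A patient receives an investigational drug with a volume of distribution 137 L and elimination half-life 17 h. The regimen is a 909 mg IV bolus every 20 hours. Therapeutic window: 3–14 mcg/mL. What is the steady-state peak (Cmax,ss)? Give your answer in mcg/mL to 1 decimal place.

k = ln2/t½ = ln2/17 ≈ 0.040773 h⁻¹; fraction remaining f = e^(−kτ) = e^(−0.040773×20) ≈ 0.4424.
At steady state, accumulation factor R = 1/(1 − e^(−kτ)) ≈ 1.7934.
Each bolus raises the concentration by D/Vd = 909/137 ≈ 6.635 mcg/mL.
Steady-state peak Cmax,ss = C₀·R ≈ 6.635 × 1.7934 ≈ 11.899 mcg/mL.
Peak 11.9 mcg/mL vs MTC 14 mcg/mL: below toxic threshold.

11.9 mcg/mL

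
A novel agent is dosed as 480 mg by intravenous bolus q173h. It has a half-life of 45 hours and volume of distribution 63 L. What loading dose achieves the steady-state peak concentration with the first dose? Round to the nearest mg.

f = (1/2)^(173/45) ≈ 0.069616; accumulation ratio R = 1/(1−f) ≈ 1.07483.
Loading dose to hit Cmax,ss on first dose: D_load = D_maint·R ≈ 480 × 1.07483 ≈ 515.92 mg.

516 mg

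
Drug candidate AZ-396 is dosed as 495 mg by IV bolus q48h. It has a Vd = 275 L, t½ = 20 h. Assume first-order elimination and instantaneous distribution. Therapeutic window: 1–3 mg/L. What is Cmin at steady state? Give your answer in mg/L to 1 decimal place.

0.4 mg/L

τ/t½ = 48/20 ≈ 2.4, so fraction remaining f = (1/2)^(48/20) ≈ 0.1895.
At steady state, accumulation factor R = 1/(1 − e^(−kτ)) ≈ 1.2338.
Each bolus raises the concentration by D/Vd = 495/275 ≈ 1.800 mg/L.
Steady-state peak Cmax,ss = C₀·R ≈ 1.800 × 1.2338 ≈ 2.221 mg/L.
Steady-state trough Cmin,ss = Cmax,ss·f ≈ 2.221 × 0.1895 ≈ 0.421 mg/L.
Trough 0.4 mg/L vs MEC 1 mg/L: subtherapeutic.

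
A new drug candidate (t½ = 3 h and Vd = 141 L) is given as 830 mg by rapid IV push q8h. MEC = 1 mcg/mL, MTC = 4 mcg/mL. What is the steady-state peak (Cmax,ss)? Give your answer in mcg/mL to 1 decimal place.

k = ln2/t½ = ln2/3 ≈ 0.231049 h⁻¹; fraction remaining f = e^(−kτ) = e^(−0.231049×8) ≈ 0.1575.
At steady state, accumulation factor R = 1/(1 − e^(−kτ)) ≈ 1.1869.
Single-dose peak C₀ = D/Vd = 830/141 ≈ 5.887 mcg/mL.
Steady-state peak Cmax,ss = C₀·R ≈ 5.887 × 1.1869 ≈ 6.987 mcg/mL.
Peak 7.0 mcg/mL vs MTC 4 mcg/mL: exceeds toxic threshold.

7.0 mcg/mL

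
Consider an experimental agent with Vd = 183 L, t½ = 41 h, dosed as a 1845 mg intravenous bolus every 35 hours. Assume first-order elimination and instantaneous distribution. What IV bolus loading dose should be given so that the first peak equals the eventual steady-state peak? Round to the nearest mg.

f = (1/2)^(35/41) ≈ 0.553380; accumulation ratio R = 1/(1−f) ≈ 2.23904.
Loading dose to hit Cmax,ss on first dose: D_load = D_maint·R ≈ 1845 × 2.23904 ≈ 4131.03 mg.

4131 mg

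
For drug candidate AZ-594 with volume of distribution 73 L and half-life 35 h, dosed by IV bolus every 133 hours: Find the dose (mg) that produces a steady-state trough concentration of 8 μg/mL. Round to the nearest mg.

τ/t½ = 133/35 ≈ 3.8, so f = (1/2)^(133/35) ≈ 0.071794.
Cmin,ss = (D/Vd)·f/(1−f), so D = Cmin,ss·Vd·(1−f)/f.
D = 8 × 73 × (1−f)/f ≈ 8 × 73 × 12.92874 ≈ 7550.38 mg.

7550 mg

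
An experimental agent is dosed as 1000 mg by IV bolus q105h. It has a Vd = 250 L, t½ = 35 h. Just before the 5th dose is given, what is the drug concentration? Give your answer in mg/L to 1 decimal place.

0.6 mg/L

f = (1/2)^(τ/t½) = (1/2)^(105/35) ≈ 0.1250.
C₀ = D/Vd = 1000/250 ≈ 4.000 mg/L.
Before the 5th dose, 4 doses have been given. Superposition: Cmin = C₀·(f + f² + … + f^4).
≈ 4.000 × (0.1250 + 0.0156 + 0.0020 + 0.0002) ≈ 4.000 × 0.1428 ≈ 0.571 mg/L.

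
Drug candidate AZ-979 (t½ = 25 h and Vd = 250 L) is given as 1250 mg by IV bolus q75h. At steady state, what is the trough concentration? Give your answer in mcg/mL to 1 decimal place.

0.7 mcg/mL

τ = 75 h = 3 half-lives, so f = (1/2)^3 = 0.125.
At steady state, R = 1/(1 − 0.125) = 8/7.
Single-dose peak C₀ = D/Vd = 1250/250 = 5 mcg/mL.
Steady-state peak Cmax,ss = C₀·R = 5 × 8/7 ≈ 5.714 mcg/mL.
Steady-state trough Cmin,ss = Cmax,ss·f ≈ 5.714 × 0.125 ≈ 0.714 mcg/mL.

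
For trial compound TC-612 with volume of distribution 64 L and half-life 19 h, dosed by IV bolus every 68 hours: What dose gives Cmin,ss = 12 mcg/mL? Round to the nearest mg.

8410 mg

τ/t½ = 68/19 ≈ 3.5789, so f = (1/2)^(68/19) ≈ 0.083682.
Cmin,ss = (D/Vd)·f/(1−f), so D = Cmin,ss·Vd·(1−f)/f.
D = 12 × 64 × (1−f)/f ≈ 12 × 64 × 10.95000 ≈ 8409.60 mg.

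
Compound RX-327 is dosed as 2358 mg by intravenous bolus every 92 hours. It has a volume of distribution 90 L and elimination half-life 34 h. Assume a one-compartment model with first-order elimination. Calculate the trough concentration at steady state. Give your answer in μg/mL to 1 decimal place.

Over one 92-h interval, 92/34 ≈ 2.7059 half-lives elapse, leaving f ≈ 0.1533 of each dose.
Accumulation ratio R = 1/(1 − f) ≈ 1/0.8467 ≈ 1.1811.
Single-dose peak C₀ = D/Vd = 2358/90 ≈ 26.200 μg/mL.
Cmax,ss = C₀/(1 − f) ≈ 26.200/0.8467 ≈ 30.944 μg/mL.
Steady-state trough Cmin,ss = Cmax,ss·f ≈ 30.944 × 0.1533 ≈ 4.744 μg/mL.

4.7 μg/mL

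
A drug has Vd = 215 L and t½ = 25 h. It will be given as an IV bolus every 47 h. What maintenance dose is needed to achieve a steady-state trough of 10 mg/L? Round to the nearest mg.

5764 mg

τ/t½ = 47/25 ≈ 1.88, so f = (1/2)^(47/25) ≈ 0.271684.
Cmin,ss = (D/Vd)·f/(1−f), so D = Cmin,ss·Vd·(1−f)/f.
D = 10 × 215 × (1−f)/f ≈ 10 × 215 × 2.68075 ≈ 5763.61 mg.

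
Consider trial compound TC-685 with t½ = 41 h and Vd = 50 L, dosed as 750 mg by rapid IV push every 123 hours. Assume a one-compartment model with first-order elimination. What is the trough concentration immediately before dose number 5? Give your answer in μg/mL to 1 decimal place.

f = (1/2)^(τ/t½) = (1/2)^(123/41) ≈ 0.1250.
C₀ = D/Vd = 750/50 ≈ 15.000 μg/mL.
Before the 5th dose, 4 doses have been given. Superposition: Cmin = C₀·(f + f² + … + f^4).
≈ 15.000 × (0.1250 + 0.0156 + 0.0020 + 0.0002) ≈ 15.000 × 0.1428 ≈ 2.142 μg/mL.

2.1 μg/mL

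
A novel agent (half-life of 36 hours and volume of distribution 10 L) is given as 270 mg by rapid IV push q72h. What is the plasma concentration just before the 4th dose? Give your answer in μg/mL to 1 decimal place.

f = (1/2)^(τ/t½) = (1/2)^(72/36) ≈ 0.2500.
C₀ = D/Vd = 270/10 ≈ 27.000 μg/mL.
Before the 4th dose, 3 doses have been given. Superposition: Cmin = C₀·(f + f² + … + f^3).
≈ 27.000 × (0.2500 + 0.0625 + 0.0156) ≈ 27.000 × 0.3281 ≈ 8.859 μg/mL.

8.9 μg/mL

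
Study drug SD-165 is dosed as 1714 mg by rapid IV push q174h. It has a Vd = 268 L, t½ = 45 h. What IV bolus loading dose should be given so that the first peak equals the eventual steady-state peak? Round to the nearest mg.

1840 mg

f = (1/2)^(174/45) ≈ 0.068552; accumulation ratio R = 1/(1−f) ≈ 1.07360.
Loading dose to hit Cmax,ss on first dose: D_load = D_maint·R ≈ 1714 × 1.07360 ≈ 1840.15 mg.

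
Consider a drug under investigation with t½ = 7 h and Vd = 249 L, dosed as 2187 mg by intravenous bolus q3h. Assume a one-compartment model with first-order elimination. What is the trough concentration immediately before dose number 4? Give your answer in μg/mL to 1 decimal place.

f = (1/2)^(τ/t½) = (1/2)^(3/7) ≈ 0.7430.
C₀ = D/Vd = 2187/249 ≈ 8.783 μg/mL.
Before the 4th dose, 3 doses have been given. Superposition: Cmin = C₀·(f + f² + … + f^3).
≈ 8.783 × (0.7430 + 0.5520 + 0.4102) ≈ 8.783 × 1.7052 ≈ 14.977 μg/mL.

15.0 μg/mL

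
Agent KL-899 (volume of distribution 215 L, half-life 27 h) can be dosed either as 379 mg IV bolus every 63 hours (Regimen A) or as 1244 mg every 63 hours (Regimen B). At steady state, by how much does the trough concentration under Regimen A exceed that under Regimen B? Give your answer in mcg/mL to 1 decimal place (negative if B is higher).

-1.0 mcg/mL

Regimen A: f = (1/2)^(63/27) ≈ 0.1984; Cmin,ss = (379/215)·f/(1−f) ≈ 0.436 mcg/mL.
Regimen B: f = (1/2)^(63/27) ≈ 0.1984; Cmin,ss = (1244/215)·f/(1−f) ≈ 1.432 mcg/mL.
Difference ≈ 0.436 − 1.432 ≈ -0.996 mcg/mL.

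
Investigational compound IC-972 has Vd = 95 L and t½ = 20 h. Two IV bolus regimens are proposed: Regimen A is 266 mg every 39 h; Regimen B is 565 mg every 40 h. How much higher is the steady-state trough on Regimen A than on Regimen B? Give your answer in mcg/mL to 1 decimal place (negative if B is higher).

-1.0 mcg/mL

Regimen A: f = (1/2)^(39/20) ≈ 0.2588; Cmin,ss = (266/95)·f/(1−f) ≈ 0.978 mcg/mL.
Regimen B: f = (1/2)^(40/20) ≈ 0.2500; Cmin,ss = (565/95)·f/(1−f) ≈ 1.982 mcg/mL.
Difference ≈ 0.978 − 1.982 ≈ -1.004 mcg/mL.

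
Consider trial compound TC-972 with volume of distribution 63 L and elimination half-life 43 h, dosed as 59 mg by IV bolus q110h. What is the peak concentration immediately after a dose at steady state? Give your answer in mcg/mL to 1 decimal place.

1.1 mcg/mL

Over one 110-h interval, 110/43 ≈ 2.5581 half-lives elapse, leaving f ≈ 0.1698 of each dose.
Accumulation ratio R = 1/(1 − f) ≈ 1/0.8302 ≈ 1.2045.
Each bolus raises the concentration by D/Vd = 59/63 ≈ 0.937 mcg/mL.
Steady-state peak Cmax,ss = C₀·R ≈ 0.937 × 1.2045 ≈ 1.129 mcg/mL.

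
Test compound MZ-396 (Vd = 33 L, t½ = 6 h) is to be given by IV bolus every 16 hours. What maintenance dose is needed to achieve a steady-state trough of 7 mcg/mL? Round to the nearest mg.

1236 mg

τ/t½ = 16/6 ≈ 2.6667, so f = (1/2)^(16/6) ≈ 0.157490.
Cmin,ss = (D/Vd)·f/(1−f), so D = Cmin,ss·Vd·(1−f)/f.
D = 7 × 33 × (1−f)/f ≈ 7 × 33 × 5.34961 ≈ 1235.76 mg.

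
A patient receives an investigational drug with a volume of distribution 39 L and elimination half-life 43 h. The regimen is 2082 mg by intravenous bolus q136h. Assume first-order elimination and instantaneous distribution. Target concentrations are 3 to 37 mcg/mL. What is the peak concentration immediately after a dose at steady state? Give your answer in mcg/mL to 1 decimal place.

60.1 mcg/mL

Over one 136-h interval, 136/43 ≈ 3.1628 half-lives elapse, leaving f ≈ 0.1117 of each dose.
At steady state, accumulation factor R = 1/(1 − e^(−kτ)) ≈ 1.1257.
Single-dose peak C₀ = D/Vd = 2082/39 ≈ 53.385 mcg/mL.
Steady-state peak Cmax,ss = C₀·R ≈ 53.385 × 1.1257 ≈ 60.095 mcg/mL.
Peak 60.1 mcg/mL vs MTC 37 mcg/mL: exceeds toxic threshold.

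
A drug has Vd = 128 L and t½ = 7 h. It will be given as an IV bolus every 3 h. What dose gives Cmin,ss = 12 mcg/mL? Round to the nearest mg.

τ/t½ = 3/7 ≈ 0.42857, so f = (1/2)^(3/7) ≈ 0.742997.
Cmin,ss = (D/Vd)·f/(1−f), so D = Cmin,ss·Vd·(1−f)/f.
D = 12 × 128 × (1−f)/f ≈ 12 × 128 × 0.34590 ≈ 531.30 mg.

531 mg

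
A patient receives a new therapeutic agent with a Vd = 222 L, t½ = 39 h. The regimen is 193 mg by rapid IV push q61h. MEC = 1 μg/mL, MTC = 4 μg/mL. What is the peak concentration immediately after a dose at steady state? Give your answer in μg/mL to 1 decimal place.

1.3 μg/mL

Over one 61-h interval, 61/39 ≈ 1.5641 half-lives elapse, leaving f ≈ 0.3382 of each dose.
Accumulation ratio R = 1/(1 − f) ≈ 1/0.6618 ≈ 1.5110.
Single-dose peak C₀ = D/Vd = 193/222 ≈ 0.869 μg/mL.
Cmax,ss = C₀/(1 − f) ≈ 0.869/0.6618 ≈ 1.313 μg/mL.
Peak 1.3 μg/mL vs MTC 4 μg/mL: below toxic threshold.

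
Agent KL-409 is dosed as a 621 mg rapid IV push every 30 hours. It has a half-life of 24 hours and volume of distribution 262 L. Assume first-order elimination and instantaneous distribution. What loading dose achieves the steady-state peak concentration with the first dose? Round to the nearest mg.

1072 mg

f = (1/2)^(30/24) ≈ 0.420448; accumulation ratio R = 1/(1−f) ≈ 1.72547.
Loading dose to hit Cmax,ss on first dose: D_load = D_maint·R ≈ 621 × 1.72547 ≈ 1071.52 mg.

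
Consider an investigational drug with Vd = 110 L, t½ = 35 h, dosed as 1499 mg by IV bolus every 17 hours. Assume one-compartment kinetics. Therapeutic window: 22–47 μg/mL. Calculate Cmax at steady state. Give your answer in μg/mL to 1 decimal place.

τ/t½ = 17/35 ≈ 0.48571, so fraction remaining f = (1/2)^(17/35) ≈ 0.7141.
Accumulation ratio R = 1/(1 − f) ≈ 1/0.2859 ≈ 3.4977.
Each bolus raises the concentration by D/Vd = 1499/110 ≈ 13.627 μg/mL.
Steady-state peak Cmax,ss = C₀·R ≈ 13.627 × 3.4977 ≈ 47.663 μg/mL.
Peak 47.7 μg/mL vs MTC 47 μg/mL: exceeds toxic threshold.

47.7 μg/mL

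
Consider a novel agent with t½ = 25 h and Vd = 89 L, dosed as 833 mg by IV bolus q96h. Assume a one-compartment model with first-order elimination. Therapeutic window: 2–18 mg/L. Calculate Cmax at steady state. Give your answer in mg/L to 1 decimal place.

τ/t½ = 96/25 ≈ 3.84, so fraction remaining f = (1/2)^(96/25) ≈ 0.0698.
At steady state, accumulation factor R = 1/(1 − e^(−kτ)) ≈ 1.0750.
Each bolus raises the concentration by D/Vd = 833/89 ≈ 9.360 mg/L.
Steady-state peak Cmax,ss = C₀·R ≈ 9.360 × 1.0750 ≈ 10.062 mg/L.
Peak 10.1 mg/L vs MTC 18 mg/L: below toxic threshold.

10.1 mg/L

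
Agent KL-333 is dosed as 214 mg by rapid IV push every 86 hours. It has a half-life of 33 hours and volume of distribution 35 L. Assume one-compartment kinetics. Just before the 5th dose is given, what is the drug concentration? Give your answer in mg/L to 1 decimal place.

1.2 mg/L

f = (1/2)^(τ/t½) = (1/2)^(86/33) ≈ 0.1642.
C₀ = D/Vd = 214/35 ≈ 6.114 mg/L.
Before the 5th dose, 4 doses have been given. Superposition: Cmin = C₀·(f + f² + … + f^4).
≈ 6.114 × (0.1642 + 0.0270 + 0.0044 + 0.0007) ≈ 6.114 × 0.1963 ≈ 1.200 mg/L.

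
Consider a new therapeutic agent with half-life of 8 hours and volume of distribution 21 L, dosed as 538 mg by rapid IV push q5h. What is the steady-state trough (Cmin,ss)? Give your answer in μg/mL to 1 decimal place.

τ/t½ = 5/8 ≈ 0.625, so fraction remaining f = (1/2)^(5/8) ≈ 0.6484.
Single-dose peak C₀ = D/Vd = 538/21 ≈ 25.619 μg/mL.
Steady-state trough Cmin,ss = C₀·f/(1−f) ≈ 25.619 × 0.6484/0.3516 ≈ 47.245 μg/mL.

47.2 μg/mL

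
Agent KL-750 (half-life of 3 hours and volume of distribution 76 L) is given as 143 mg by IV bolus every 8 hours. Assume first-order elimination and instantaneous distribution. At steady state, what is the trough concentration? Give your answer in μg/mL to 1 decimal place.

Over one 8-h interval, 8/3 ≈ 2.6667 half-lives elapse, leaving f ≈ 0.1575 of each dose.
Single-dose peak C₀ = D/Vd = 143/76 ≈ 1.882 μg/mL.
Steady-state trough Cmin,ss = C₀·f/(1−f) ≈ 1.882 × 0.1575/0.8425 ≈ 0.352 μg/mL.

0.4 μg/mL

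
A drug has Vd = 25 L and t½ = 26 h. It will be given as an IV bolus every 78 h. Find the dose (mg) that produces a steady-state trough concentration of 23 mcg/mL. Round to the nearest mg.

4025 mg

τ/t½ = 78/26 ≈ 3, so f = (1/2)^(78/26) ≈ 0.125000.
Cmin,ss = (D/Vd)·f/(1−f), so D = Cmin,ss·Vd·(1−f)/f.
D = 23 × 25 × (1−f)/f ≈ 23 × 25 × 7.00000 ≈ 4025.00 mg.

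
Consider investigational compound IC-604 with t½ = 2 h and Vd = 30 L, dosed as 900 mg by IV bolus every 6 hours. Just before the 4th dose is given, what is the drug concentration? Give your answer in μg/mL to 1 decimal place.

4.3 μg/mL

f = (1/2)^(τ/t½) = (1/2)^(6/2) ≈ 0.1250.
C₀ = D/Vd = 900/30 ≈ 30.000 μg/mL.
Before the 4th dose, 3 doses have been given. Superposition: Cmin = C₀·(f + f² + … + f^3).
≈ 30.000 × (0.1250 + 0.0156 + 0.0020) ≈ 30.000 × 0.1426 ≈ 4.278 μg/mL.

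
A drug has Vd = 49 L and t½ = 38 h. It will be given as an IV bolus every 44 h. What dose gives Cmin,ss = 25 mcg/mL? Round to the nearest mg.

1508 mg

τ/t½ = 44/38 ≈ 1.1579, so f = (1/2)^(44/38) ≈ 0.448166.
Cmin,ss = (D/Vd)·f/(1−f), so D = Cmin,ss·Vd·(1−f)/f.
D = 25 × 49 × (1−f)/f ≈ 25 × 49 × 1.23132 ≈ 1508.37 mg.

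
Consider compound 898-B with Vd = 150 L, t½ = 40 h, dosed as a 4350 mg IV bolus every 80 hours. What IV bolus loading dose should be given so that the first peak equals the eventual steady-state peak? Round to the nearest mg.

5800 mg

f = (1/2)^(80/40) ≈ 0.250000; accumulation ratio R = 1/(1−f) ≈ 1.33333.
Loading dose to hit Cmax,ss on first dose: D_load = D_maint·R ≈ 4350 × 1.33333 ≈ 5799.99 mg.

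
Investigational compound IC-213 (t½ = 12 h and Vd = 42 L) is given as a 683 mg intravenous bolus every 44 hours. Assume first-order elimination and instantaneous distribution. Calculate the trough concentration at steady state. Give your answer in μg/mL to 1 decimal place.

k = ln2/t½ = ln2/12 ≈ 0.057762 h⁻¹; fraction remaining f = e^(−kτ) = e^(−0.057762×44) ≈ 0.0787.
At steady state, accumulation factor R = 1/(1 − e^(−kτ)) ≈ 1.0854.
Each bolus raises the concentration by D/Vd = 683/42 ≈ 16.262 μg/mL.
Steady-state peak Cmax,ss = C₀·R ≈ 16.262 × 1.0854 ≈ 17.651 μg/mL.
Steady-state trough Cmin,ss = Cmax,ss·f ≈ 17.651 × 0.0787 ≈ 1.389 μg/mL.

1.4 μg/mL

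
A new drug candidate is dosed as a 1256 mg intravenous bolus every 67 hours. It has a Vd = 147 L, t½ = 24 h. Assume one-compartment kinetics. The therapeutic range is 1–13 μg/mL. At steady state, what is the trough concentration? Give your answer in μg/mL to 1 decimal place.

1.4 μg/mL

k = ln2/t½ = ln2/24 ≈ 0.028881 h⁻¹; fraction remaining f = e^(−kτ) = e^(−0.028881×67) ≈ 0.1444.
Each bolus raises the concentration by D/Vd = 1256/147 ≈ 8.544 μg/mL.
Steady-state trough Cmin,ss = C₀·f/(1−f) ≈ 8.544 × 0.1444/0.8556 ≈ 1.442 μg/mL.
Trough 1.4 μg/mL vs MEC 1 μg/mL: adequate.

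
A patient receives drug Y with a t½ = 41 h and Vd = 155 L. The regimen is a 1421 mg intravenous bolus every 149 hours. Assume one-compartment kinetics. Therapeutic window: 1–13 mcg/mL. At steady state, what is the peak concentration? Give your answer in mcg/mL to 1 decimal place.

τ/t½ = 149/41 ≈ 3.6341, so fraction remaining f = (1/2)^(149/41) ≈ 0.0805.
Accumulation ratio R = 1/(1 − f) ≈ 1/0.9195 ≈ 1.0875.
Each bolus raises the concentration by D/Vd = 1421/155 ≈ 9.168 mcg/mL.
Steady-state peak Cmax,ss = C₀·R ≈ 9.168 × 1.0875 ≈ 9.970 mcg/mL.
Peak 10.0 mcg/mL vs MTC 13 mcg/mL: below toxic threshold.

10.0 mcg/mL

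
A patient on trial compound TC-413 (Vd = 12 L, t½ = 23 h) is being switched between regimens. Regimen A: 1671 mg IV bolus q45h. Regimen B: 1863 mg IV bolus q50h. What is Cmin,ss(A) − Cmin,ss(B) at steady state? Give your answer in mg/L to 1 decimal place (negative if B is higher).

4.1 mg/L

Regimen A: f = (1/2)^(45/23) ≈ 0.2576; Cmin,ss = (1671/12)·f/(1−f) ≈ 48.317 mg/L.
Regimen B: f = (1/2)^(50/23) ≈ 0.2216; Cmin,ss = (1863/12)·f/(1−f) ≈ 44.198 mg/L.
Difference ≈ 48.317 − 44.198 ≈ 4.119 mg/L.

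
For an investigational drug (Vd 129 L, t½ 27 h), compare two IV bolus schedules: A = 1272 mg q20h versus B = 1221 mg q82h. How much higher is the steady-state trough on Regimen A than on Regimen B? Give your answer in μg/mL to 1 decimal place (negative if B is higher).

13.4 μg/mL

Regimen A: f = (1/2)^(20/27) ≈ 0.5984; Cmin,ss = (1272/129)·f/(1−f) ≈ 14.692 μg/mL.
Regimen B: f = (1/2)^(82/27) ≈ 0.1218; Cmin,ss = (1221/129)·f/(1−f) ≈ 1.313 μg/mL.
Difference ≈ 14.692 − 1.313 ≈ 13.379 μg/mL.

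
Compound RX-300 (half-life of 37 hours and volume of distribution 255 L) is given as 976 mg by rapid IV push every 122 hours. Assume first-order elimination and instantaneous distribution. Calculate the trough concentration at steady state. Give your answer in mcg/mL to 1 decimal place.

τ/t½ = 122/37 ≈ 3.2973, so fraction remaining f = (1/2)^(122/37) ≈ 0.1017.
At steady state, accumulation factor R = 1/(1 − e^(−kτ)) ≈ 1.1132.
Each bolus raises the concentration by D/Vd = 976/255 ≈ 3.827 mcg/mL.
Cmax,ss = C₀/(1 − f) ≈ 3.827/0.8983 ≈ 4.260 mcg/mL.
One interval later, Cmin,ss = Cmax,ss·e^(−kτ) ≈ 4.260 × 0.1017 ≈ 0.433 mcg/mL.

0.4 mcg/mL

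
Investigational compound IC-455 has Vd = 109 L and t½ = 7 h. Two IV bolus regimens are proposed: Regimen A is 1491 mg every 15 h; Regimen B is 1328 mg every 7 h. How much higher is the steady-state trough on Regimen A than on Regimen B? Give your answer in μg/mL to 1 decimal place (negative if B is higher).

Regimen A: f = (1/2)^(15/7) ≈ 0.2264; Cmin,ss = (1491/109)·f/(1−f) ≈ 4.003 μg/mL.
Regimen B: f = (1/2)^(7/7) ≈ 0.5000; Cmin,ss = (1328/109)·f/(1−f) ≈ 12.183 μg/mL.
Difference ≈ 4.003 − 12.183 ≈ -8.180 μg/mL.

-8.2 μg/mL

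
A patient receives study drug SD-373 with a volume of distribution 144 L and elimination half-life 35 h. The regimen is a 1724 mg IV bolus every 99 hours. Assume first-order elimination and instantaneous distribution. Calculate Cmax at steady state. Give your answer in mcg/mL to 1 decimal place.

k = ln2/t½ = ln2/35 ≈ 0.019804 h⁻¹; fraction remaining f = e^(−kτ) = e^(−0.019804×99) ≈ 0.1408.
Accumulation ratio R = 1/(1 − f) ≈ 1/0.8592 ≈ 1.1639.
Single-dose peak C₀ = D/Vd = 1724/144 ≈ 11.972 mcg/mL.
Steady-state peak Cmax,ss = C₀·R ≈ 11.972 × 1.1639 ≈ 13.934 mcg/mL.

13.9 mcg/mL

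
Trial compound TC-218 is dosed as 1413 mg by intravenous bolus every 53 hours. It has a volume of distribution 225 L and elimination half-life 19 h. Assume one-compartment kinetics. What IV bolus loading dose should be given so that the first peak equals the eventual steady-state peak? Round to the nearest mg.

f = (1/2)^(53/19) ≈ 0.144639; accumulation ratio R = 1/(1−f) ≈ 1.16910.
Loading dose to hit Cmax,ss on first dose: D_load = D_maint·R ≈ 1413 × 1.16910 ≈ 1651.94 mg.

1652 mg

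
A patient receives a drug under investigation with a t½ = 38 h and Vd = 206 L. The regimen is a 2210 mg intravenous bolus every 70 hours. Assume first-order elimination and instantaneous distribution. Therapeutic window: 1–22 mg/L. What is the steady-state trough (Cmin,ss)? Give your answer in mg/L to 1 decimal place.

4.1 mg/L

k = ln2/t½ = ln2/38 ≈ 0.018241 h⁻¹; fraction remaining f = e^(−kτ) = e^(−0.018241×70) ≈ 0.2789.
At steady state, accumulation factor R = 1/(1 − e^(−kτ)) ≈ 1.3868.
Each bolus raises the concentration by D/Vd = 2210/206 ≈ 10.728 mg/L.
Steady-state peak Cmax,ss = C₀·R ≈ 10.728 × 1.3868 ≈ 14.878 mg/L.
Steady-state trough Cmin,ss = Cmax,ss·f ≈ 14.878 × 0.2789 ≈ 4.149 mg/L.
Trough 4.1 mg/L vs MEC 1 mg/L: adequate.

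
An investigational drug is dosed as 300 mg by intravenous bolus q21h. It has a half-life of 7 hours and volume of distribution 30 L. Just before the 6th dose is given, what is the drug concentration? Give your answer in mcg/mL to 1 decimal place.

1.4 mcg/mL

f = (1/2)^(τ/t½) = (1/2)^(21/7) ≈ 0.1250.
C₀ = D/Vd = 300/30 ≈ 10.000 mcg/mL.
Before the 6th dose, 5 doses have been given. Superposition: Cmin = C₀·(f + f² + … + f^5).
≈ 10.000 × (0.1250 + 0.0156 + 0.0020 + 0.0002 + 0.0000) ≈ 10.000 × 0.1428 ≈ 1.428 mcg/mL.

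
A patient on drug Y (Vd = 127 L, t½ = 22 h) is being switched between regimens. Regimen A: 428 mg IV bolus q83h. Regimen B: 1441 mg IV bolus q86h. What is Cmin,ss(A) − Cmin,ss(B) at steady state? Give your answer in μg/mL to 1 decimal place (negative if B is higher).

-0.5 μg/mL

Regimen A: f = (1/2)^(83/22) ≈ 0.0732; Cmin,ss = (428/127)·f/(1−f) ≈ 0.266 μg/mL.
Regimen B: f = (1/2)^(86/22) ≈ 0.0666; Cmin,ss = (1441/127)·f/(1−f) ≈ 0.810 μg/mL.
Difference ≈ 0.266 − 0.810 ≈ -0.544 μg/mL.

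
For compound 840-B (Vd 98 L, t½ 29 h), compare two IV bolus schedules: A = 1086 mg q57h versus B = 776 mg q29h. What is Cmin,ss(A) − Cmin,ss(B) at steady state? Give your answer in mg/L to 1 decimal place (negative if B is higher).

-4.1 mg/L

Regimen A: f = (1/2)^(57/29) ≈ 0.2560; Cmin,ss = (1086/98)·f/(1−f) ≈ 3.813 mg/L.
Regimen B: f = (1/2)^(29/29) ≈ 0.5000; Cmin,ss = (776/98)·f/(1−f) ≈ 7.918 mg/L.
Difference ≈ 3.813 − 7.918 ≈ -4.105 mg/L.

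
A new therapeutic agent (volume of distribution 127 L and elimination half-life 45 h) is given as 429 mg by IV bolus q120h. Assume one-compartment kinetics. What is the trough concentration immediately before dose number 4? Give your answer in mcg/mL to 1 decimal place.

f = (1/2)^(τ/t½) = (1/2)^(120/45) ≈ 0.1575.
C₀ = D/Vd = 429/127 ≈ 3.378 mcg/mL.
Before the 4th dose, 3 doses have been given. Superposition: Cmin = C₀·(f + f² + … + f^3).
≈ 3.378 × (0.1575 + 0.0248 + 0.0039) ≈ 3.378 × 0.1862 ≈ 0.629 mcg/mL.

0.6 mcg/mL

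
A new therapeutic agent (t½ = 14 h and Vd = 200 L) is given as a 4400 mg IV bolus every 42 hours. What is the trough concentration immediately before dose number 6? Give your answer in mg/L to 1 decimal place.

f = (1/2)^(τ/t½) = (1/2)^(42/14) ≈ 0.1250.
C₀ = D/Vd = 4400/200 ≈ 22.000 mg/L.
Before the 6th dose, 5 doses have been given. Superposition: Cmin = C₀·(f + f² + … + f^5).
≈ 22.000 × (0.1250 + 0.0156 + 0.0020 + 0.0002 + 0.0000) ≈ 22.000 × 0.1428 ≈ 3.142 mg/L.

3.1 mg/L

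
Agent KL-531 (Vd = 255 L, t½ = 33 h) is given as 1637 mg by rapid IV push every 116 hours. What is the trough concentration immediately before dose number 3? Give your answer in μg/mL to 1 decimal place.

f = (1/2)^(τ/t½) = (1/2)^(116/33) ≈ 0.0875.
C₀ = D/Vd = 1637/255 ≈ 6.420 μg/mL.
Before the 3rd dose, 2 doses have been given. Superposition: Cmin = C₀·(f + f²).
≈ 6.420 × (0.0875 + 0.0077) ≈ 6.420 × 0.0952 ≈ 0.611 μg/mL.

0.6 μg/mL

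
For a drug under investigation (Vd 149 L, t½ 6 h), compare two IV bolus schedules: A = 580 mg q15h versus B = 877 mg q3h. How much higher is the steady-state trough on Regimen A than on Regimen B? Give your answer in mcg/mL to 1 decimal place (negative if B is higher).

-13.4 mcg/mL

Regimen A: f = (1/2)^(15/6) ≈ 0.1768; Cmin,ss = (580/149)·f/(1−f) ≈ 0.836 mcg/mL.
Regimen B: f = (1/2)^(3/6) ≈ 0.7071; Cmin,ss = (877/149)·f/(1−f) ≈ 14.209 mcg/mL.
Difference ≈ 0.836 − 14.209 ≈ -13.373 mcg/mL.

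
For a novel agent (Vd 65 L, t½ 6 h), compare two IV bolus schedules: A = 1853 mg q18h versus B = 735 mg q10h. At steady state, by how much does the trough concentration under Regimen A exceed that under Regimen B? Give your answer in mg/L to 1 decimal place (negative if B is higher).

-1.1 mg/L

Regimen A: f = (1/2)^(18/6) ≈ 0.1250; Cmin,ss = (1853/65)·f/(1−f) ≈ 4.073 mg/L.
Regimen B: f = (1/2)^(10/6) ≈ 0.3150; Cmin,ss = (735/65)·f/(1−f) ≈ 5.200 mg/L.
Difference ≈ 4.073 − 5.200 ≈ -1.127 mg/L.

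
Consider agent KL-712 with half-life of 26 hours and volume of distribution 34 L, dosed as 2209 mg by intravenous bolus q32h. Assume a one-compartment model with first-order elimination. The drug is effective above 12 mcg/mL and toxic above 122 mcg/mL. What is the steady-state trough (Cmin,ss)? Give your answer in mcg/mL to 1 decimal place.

48.2 mcg/mL

Over one 32-h interval, 32/26 ≈ 1.2308 half-lives elapse, leaving f ≈ 0.4261 of each dose.
At steady state, accumulation factor R = 1/(1 − e^(−kτ)) ≈ 1.7425.
Each bolus raises the concentration by D/Vd = 2209/34 ≈ 64.971 mcg/mL.
Steady-state peak Cmax,ss = C₀·R ≈ 64.971 × 1.7425 ≈ 113.212 mcg/mL.
Steady-state trough Cmin,ss = Cmax,ss·f ≈ 113.212 × 0.4261 ≈ 48.240 mcg/mL.
Trough 48.2 mcg/mL vs MEC 12 mcg/mL: adequate.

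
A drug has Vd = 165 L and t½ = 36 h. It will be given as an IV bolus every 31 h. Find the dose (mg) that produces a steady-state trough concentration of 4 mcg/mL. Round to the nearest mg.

539 mg

τ/t½ = 31/36 ≈ 0.86111, so f = (1/2)^(31/36) ≈ 0.550528.
Cmin,ss = (D/Vd)·f/(1−f), so D = Cmin,ss·Vd·(1−f)/f.
D = 4 × 165 × (1−f)/f ≈ 4 × 165 × 0.81644 ≈ 538.85 mg.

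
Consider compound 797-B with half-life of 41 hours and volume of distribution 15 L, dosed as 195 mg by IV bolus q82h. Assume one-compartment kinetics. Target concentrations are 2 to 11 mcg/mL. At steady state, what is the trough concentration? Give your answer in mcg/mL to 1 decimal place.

The dosing interval is 2 half-lives, so f = 2^(−2) = 0.25.
Accumulation ratio R = 1/(1 − f) = 1/0.75 = 4/3.
Single-dose peak C₀ = D/Vd = 195/15 = 13 mcg/mL.
Steady-state peak Cmax,ss = C₀·R = 13 × 4/3 ≈ 17.333 mcg/mL.
Steady-state trough Cmin,ss = Cmax,ss·f ≈ 17.333 × 0.25 ≈ 4.333 mcg/mL.
Trough 4.3 mcg/mL vs MEC 2 mcg/mL: adequate.

4.3 mcg/mL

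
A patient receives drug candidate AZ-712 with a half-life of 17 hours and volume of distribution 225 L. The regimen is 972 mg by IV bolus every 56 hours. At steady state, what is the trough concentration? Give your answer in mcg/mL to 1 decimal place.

τ/t½ = 56/17 ≈ 3.2941, so fraction remaining f = (1/2)^(56/17) ≈ 0.1019.
Accumulation ratio R = 1/(1 − f) ≈ 1/0.8981 ≈ 1.1135.
Each bolus raises the concentration by D/Vd = 972/225 ≈ 4.320 mcg/mL.
Cmax,ss = C₀/(1 − f) ≈ 4.320/0.8981 ≈ 4.810 mcg/mL.
Steady-state trough Cmin,ss = Cmax,ss·f ≈ 4.810 × 0.1019 ≈ 0.490 mcg/mL.

0.5 mcg/mL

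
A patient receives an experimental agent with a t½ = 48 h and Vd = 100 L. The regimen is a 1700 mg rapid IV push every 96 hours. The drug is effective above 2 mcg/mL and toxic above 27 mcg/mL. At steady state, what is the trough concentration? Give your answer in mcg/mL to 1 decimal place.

5.7 mcg/mL

The dosing interval is 2 half-lives, so f = 2^(−2) = 0.25.
At steady state, R = 1/(1 − 0.25) = 4/3.
Single-dose peak C₀ = D/Vd = 1700/100 = 17 mcg/mL.
Steady-state peak Cmax,ss = C₀·R = 17 × 4/3 ≈ 22.667 mcg/mL.
Steady-state trough Cmin,ss = Cmax,ss·f ≈ 22.667 × 0.25 ≈ 5.667 mcg/mL.
Trough 5.7 mcg/mL vs MEC 2 mcg/mL: adequate.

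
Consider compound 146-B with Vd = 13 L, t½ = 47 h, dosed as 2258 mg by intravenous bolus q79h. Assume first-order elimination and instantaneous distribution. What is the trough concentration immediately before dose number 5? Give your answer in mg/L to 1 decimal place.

78.0 mg/L

f = (1/2)^(τ/t½) = (1/2)^(79/47) ≈ 0.3119.
C₀ = D/Vd = 2258/13 ≈ 173.692 mg/L.
Before the 5th dose, 4 doses have been given. Superposition: Cmin = C₀·(f + f² + … + f^4).
≈ 173.692 × (0.3119 + 0.0973 + 0.0303 + 0.0095) ≈ 173.692 × 0.4490 ≈ 77.988 mg/L.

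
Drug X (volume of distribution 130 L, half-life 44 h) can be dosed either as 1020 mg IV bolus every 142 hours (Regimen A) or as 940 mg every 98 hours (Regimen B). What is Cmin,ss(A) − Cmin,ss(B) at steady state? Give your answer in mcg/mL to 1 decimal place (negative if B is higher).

Regimen A: f = (1/2)^(142/44) ≈ 0.1068; Cmin,ss = (1020/130)·f/(1−f) ≈ 0.938 mcg/mL.
Regimen B: f = (1/2)^(98/44) ≈ 0.2136; Cmin,ss = (940/130)·f/(1−f) ≈ 1.964 mcg/mL.
Difference ≈ 0.938 − 1.964 ≈ -1.026 mcg/mL.

-1.0 mcg/mL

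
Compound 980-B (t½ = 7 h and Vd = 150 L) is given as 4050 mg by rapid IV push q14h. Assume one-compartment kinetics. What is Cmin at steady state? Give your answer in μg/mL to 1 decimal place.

9.0 μg/mL

τ = 14 h = 2 half-lives, so f = (1/2)^2 = 0.25.
Accumulation ratio R = 1/(1 − f) = 1/0.75 = 4/3.
Single-dose peak C₀ = D/Vd = 4050/150 = 27 μg/mL.
Steady-state peak Cmax,ss = C₀·R = 27 × 4/3 ≈ 36.000 μg/mL.
Steady-state trough Cmin,ss = Cmax,ss·f ≈ 36.000 × 0.25 ≈ 9.000 μg/mL.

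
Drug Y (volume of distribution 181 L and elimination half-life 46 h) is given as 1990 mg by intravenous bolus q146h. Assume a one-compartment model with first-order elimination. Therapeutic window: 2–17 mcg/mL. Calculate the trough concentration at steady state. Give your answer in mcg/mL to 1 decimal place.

1.4 mcg/mL

k = ln2/t½ = ln2/46 ≈ 0.015068 h⁻¹; fraction remaining f = e^(−kτ) = e^(−0.015068×146) ≈ 0.1108.
Single-dose peak C₀ = D/Vd = 1990/181 ≈ 10.994 mcg/mL.
Steady-state trough Cmin,ss = C₀·f/(1−f) ≈ 10.994 × 0.1108/0.8892 ≈ 1.370 mcg/mL.
Trough 1.4 mcg/mL vs MEC 2 mcg/mL: subtherapeutic.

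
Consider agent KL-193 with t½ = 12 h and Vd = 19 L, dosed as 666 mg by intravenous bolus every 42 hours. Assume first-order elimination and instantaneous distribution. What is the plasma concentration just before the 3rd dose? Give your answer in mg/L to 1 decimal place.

f = (1/2)^(τ/t½) = (1/2)^(42/12) ≈ 0.0884.
C₀ = D/Vd = 666/19 ≈ 35.053 mg/L.
Before the 3rd dose, 2 doses have been given. Superposition: Cmin = C₀·(f + f²).
≈ 35.053 × (0.0884 + 0.0078) ≈ 35.053 × 0.0962 ≈ 3.372 mg/L.

3.4 mg/L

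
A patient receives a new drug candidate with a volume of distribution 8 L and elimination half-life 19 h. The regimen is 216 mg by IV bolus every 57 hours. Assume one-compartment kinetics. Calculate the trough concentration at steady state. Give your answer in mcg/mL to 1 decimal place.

3.9 mcg/mL

The dosing interval is 3 half-lives, so f = 2^(−3) = 0.125.
Accumulation ratio R = 1/(1 − f) = 1/0.875 = 8/7.
Single-dose peak C₀ = D/Vd = 216/8 = 27 mcg/mL.
Steady-state peak Cmax,ss = C₀·R = 27 × 8/7 ≈ 30.857 mcg/mL.
Steady-state trough Cmin,ss = Cmax,ss·f ≈ 30.857 × 0.125 ≈ 3.857 mcg/mL.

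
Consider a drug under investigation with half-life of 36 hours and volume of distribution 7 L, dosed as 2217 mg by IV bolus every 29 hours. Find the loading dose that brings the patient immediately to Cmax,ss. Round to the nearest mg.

5182 mg

f = (1/2)^(29/36) ≈ 0.572142; accumulation ratio R = 1/(1−f) ≈ 2.33722.
Loading dose to hit Cmax,ss on first dose: D_load = D_maint·R ≈ 2217 × 2.33722 ≈ 5181.62 mg.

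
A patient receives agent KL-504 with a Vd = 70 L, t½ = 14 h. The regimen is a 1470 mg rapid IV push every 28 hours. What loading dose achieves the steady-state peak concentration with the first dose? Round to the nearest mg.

f = (1/2)^(28/14) ≈ 0.250000; accumulation ratio R = 1/(1−f) ≈ 1.33333.
Loading dose to hit Cmax,ss on first dose: D_load = D_maint·R ≈ 1470 × 1.33333 ≈ 1960.00 mg.

1960 mg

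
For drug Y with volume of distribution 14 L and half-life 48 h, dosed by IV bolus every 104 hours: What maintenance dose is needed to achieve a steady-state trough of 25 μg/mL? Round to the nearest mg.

1221 mg

τ/t½ = 104/48 ≈ 2.1667, so f = (1/2)^(104/48) ≈ 0.222725.
Cmin,ss = (D/Vd)·f/(1−f), so D = Cmin,ss·Vd·(1−f)/f.
D = 25 × 14 × (1−f)/f ≈ 25 × 14 × 3.48984 ≈ 1221.44 mg.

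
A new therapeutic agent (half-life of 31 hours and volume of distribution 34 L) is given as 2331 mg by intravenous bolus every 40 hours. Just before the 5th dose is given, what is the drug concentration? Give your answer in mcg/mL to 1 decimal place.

f = (1/2)^(τ/t½) = (1/2)^(40/31) ≈ 0.4089.
C₀ = D/Vd = 2331/34 ≈ 68.559 mcg/mL.
Before the 5th dose, 4 doses have been given. Superposition: Cmin = C₀·(f + f² + … + f^4).
≈ 68.559 × (0.4089 + 0.1672 + 0.0684 + 0.0280) ≈ 68.559 × 0.6725 ≈ 46.106 mcg/mL.

46.1 mcg/mL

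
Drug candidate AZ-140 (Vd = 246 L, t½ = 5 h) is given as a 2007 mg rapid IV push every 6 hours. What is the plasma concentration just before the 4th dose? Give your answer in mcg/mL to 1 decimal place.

5.8 mcg/mL

f = (1/2)^(τ/t½) = (1/2)^(6/5) ≈ 0.4353.
C₀ = D/Vd = 2007/246 ≈ 8.159 mcg/mL.
Before the 4th dose, 3 doses have been given. Superposition: Cmin = C₀·(f + f² + … + f^3).
≈ 8.159 × (0.4353 + 0.1895 + 0.0825) ≈ 8.159 × 0.7073 ≈ 5.771 mcg/mL.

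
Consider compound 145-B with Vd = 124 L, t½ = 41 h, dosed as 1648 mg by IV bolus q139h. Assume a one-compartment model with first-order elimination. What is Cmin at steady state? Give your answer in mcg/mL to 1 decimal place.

1.4 mcg/mL

k = ln2/t½ = ln2/41 ≈ 0.016906 h⁻¹; fraction remaining f = e^(−kτ) = e^(−0.016906×139) ≈ 0.0954.
Accumulation ratio R = 1/(1 − f) ≈ 1/0.9046 ≈ 1.1055.
Single-dose peak C₀ = D/Vd = 1648/124 ≈ 13.290 mcg/mL.
Cmax,ss = C₀/(1 − f) ≈ 13.290/0.9046 ≈ 14.692 mcg/mL.
Steady-state trough Cmin,ss = Cmax,ss·f ≈ 14.692 × 0.0954 ≈ 1.402 mcg/mL.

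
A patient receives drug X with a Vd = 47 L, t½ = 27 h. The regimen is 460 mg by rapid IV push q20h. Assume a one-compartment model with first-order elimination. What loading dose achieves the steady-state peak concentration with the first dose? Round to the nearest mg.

f = (1/2)^(20/27) ≈ 0.598432; accumulation ratio R = 1/(1−f) ≈ 2.49024.
Loading dose to hit Cmax,ss on first dose: D_load = D_maint·R ≈ 460 × 2.49024 ≈ 1145.51 mg.

1146 mg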